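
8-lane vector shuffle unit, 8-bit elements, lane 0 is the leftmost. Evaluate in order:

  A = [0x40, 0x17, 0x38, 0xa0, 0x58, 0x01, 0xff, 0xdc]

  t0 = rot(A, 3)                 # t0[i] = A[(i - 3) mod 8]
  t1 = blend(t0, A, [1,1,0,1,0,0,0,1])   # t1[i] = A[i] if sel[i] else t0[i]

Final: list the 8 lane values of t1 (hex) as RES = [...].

→ t0 |01|ff|dc|40|17|38|a0|58|
→ t1 |40|17|dc|a0|17|38|a0|dc|

RES = [ 0x40  0x17  0xdc  0xa0  0x17  0x38  0xa0  0xdc ]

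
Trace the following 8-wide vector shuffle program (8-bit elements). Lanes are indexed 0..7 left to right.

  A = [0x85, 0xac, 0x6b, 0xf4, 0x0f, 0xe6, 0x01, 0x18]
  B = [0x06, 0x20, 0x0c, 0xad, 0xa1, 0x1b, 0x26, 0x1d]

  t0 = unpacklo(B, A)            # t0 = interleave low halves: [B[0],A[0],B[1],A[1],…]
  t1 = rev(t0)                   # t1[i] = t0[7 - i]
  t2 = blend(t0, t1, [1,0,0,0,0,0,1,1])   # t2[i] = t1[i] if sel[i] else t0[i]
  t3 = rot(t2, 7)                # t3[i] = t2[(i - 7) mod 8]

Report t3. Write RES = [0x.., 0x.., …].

t0 = [0x06, 0x85, 0x20, 0xac, 0x0c, 0x6b, 0xad, 0xf4]
t1 = [0xf4, 0xad, 0x6b, 0x0c, 0xac, 0x20, 0x85, 0x06]
t2 = [0xf4, 0x85, 0x20, 0xac, 0x0c, 0x6b, 0x85, 0x06]
t3 = [0x85, 0x20, 0xac, 0x0c, 0x6b, 0x85, 0x06, 0xf4]

RES = [ 0x85  0x20  0xac  0x0c  0x6b  0x85  0x06  0xf4 ]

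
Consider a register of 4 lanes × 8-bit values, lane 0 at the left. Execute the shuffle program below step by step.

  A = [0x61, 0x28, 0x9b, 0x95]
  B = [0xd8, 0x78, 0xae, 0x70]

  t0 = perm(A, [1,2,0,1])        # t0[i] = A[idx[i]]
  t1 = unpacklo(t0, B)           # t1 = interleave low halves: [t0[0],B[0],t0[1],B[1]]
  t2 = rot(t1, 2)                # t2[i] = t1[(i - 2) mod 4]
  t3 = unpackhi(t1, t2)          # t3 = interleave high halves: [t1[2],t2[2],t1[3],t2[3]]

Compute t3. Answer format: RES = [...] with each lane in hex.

RES = [ 0x9b  0x28  0x78  0xd8 ]

  t0: 28 9b 61 28
  t1: 28 d8 9b 78
  t2: 9b 78 28 d8
  t3: 9b 28 78 d8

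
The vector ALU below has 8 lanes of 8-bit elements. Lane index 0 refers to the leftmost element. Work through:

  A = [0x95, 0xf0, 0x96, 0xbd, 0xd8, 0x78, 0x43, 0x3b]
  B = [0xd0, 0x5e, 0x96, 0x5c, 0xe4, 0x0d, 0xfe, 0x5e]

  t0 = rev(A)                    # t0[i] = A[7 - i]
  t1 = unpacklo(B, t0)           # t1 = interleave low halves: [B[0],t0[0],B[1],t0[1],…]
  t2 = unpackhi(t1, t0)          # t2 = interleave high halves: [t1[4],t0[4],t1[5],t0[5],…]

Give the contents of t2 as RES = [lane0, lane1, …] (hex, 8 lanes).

  t0: 3b 43 78 d8 bd 96 f0 95
  t1: d0 3b 5e 43 96 78 5c d8
  t2: 96 bd 78 96 5c f0 d8 95

RES = [0x96, 0xbd, 0x78, 0x96, 0x5c, 0xf0, 0xd8, 0x95]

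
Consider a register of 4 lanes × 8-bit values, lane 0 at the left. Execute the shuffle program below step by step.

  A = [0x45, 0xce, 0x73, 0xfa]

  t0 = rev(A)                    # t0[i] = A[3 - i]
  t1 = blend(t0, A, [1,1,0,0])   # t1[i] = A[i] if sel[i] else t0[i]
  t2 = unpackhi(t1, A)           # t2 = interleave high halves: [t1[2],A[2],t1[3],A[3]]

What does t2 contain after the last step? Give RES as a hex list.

RES = [ 0xce  0x73  0x45  0xfa ]

t0 = [0xfa, 0x73, 0xce, 0x45]
t1 = [0x45, 0xce, 0xce, 0x45]
t2 = [0xce, 0x73, 0x45, 0xfa]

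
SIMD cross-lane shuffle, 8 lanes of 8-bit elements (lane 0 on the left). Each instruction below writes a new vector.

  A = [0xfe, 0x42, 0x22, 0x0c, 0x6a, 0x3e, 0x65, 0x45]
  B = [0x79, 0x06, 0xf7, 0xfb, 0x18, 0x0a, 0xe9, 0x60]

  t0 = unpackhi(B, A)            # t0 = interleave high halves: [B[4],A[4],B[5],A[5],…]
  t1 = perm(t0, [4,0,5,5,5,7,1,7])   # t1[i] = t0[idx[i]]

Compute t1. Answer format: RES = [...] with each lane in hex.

→ t0 |18|6a|0a|3e|e9|65|60|45|
→ t1 |e9|18|65|65|65|45|6a|45|

RES = [0xe9, 0x18, 0x65, 0x65, 0x65, 0x45, 0x6a, 0x45]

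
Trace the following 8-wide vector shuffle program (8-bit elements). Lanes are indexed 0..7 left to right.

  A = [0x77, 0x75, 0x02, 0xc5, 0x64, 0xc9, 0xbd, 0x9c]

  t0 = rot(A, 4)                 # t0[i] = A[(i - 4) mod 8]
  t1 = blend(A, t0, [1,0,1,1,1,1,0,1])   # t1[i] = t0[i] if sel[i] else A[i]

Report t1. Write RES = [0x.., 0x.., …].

t0 = [0x64, 0xc9, 0xbd, 0x9c, 0x77, 0x75, 0x02, 0xc5]
t1 = [0x64, 0x75, 0xbd, 0x9c, 0x77, 0x75, 0xbd, 0xc5]

RES = [0x64, 0x75, 0xbd, 0x9c, 0x77, 0x75, 0xbd, 0xc5]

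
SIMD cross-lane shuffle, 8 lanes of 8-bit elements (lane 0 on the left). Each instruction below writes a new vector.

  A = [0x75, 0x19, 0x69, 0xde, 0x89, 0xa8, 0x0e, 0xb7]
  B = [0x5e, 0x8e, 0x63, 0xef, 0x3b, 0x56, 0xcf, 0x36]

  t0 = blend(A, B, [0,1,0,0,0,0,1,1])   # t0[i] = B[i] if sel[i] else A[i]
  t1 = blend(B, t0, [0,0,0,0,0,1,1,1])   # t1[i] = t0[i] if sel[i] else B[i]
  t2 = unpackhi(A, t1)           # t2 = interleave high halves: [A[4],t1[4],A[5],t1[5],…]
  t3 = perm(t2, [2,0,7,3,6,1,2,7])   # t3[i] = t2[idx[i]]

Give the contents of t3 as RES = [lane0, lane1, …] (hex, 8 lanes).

RES = [ 0xa8  0x89  0x36  0xa8  0xb7  0x3b  0xa8  0x36 ]

  t0: 75 8e 69 de 89 a8 cf 36
  t1: 5e 8e 63 ef 3b a8 cf 36
  t2: 89 3b a8 a8 0e cf b7 36
  t3: a8 89 36 a8 b7 3b a8 36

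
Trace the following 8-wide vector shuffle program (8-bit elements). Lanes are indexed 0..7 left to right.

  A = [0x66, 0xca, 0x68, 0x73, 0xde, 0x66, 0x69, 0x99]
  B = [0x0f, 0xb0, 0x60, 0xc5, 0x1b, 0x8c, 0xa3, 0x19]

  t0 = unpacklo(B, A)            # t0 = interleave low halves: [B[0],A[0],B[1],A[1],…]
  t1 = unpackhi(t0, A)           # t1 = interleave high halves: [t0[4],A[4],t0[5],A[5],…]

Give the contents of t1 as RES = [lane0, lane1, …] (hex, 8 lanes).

t0 = [0x0f, 0x66, 0xb0, 0xca, 0x60, 0x68, 0xc5, 0x73]
t1 = [0x60, 0xde, 0x68, 0x66, 0xc5, 0x69, 0x73, 0x99]

RES = [ 0x60  0xde  0x68  0x66  0xc5  0x69  0x73  0x99 ]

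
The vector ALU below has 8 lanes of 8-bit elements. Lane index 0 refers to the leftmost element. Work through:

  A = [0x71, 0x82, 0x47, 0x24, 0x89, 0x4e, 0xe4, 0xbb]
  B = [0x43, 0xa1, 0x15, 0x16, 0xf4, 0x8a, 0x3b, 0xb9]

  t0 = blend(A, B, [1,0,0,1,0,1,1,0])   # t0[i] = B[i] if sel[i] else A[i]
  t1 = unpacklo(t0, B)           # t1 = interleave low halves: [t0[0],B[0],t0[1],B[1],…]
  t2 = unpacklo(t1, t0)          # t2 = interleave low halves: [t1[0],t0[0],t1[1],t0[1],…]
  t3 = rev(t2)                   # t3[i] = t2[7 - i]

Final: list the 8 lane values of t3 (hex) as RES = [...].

RES = [ 0x16  0xa1  0x47  0x82  0x82  0x43  0x43  0x43 ]

t0 = [0x43, 0x82, 0x47, 0x16, 0x89, 0x8a, 0x3b, 0xbb]
t1 = [0x43, 0x43, 0x82, 0xa1, 0x47, 0x15, 0x16, 0x16]
t2 = [0x43, 0x43, 0x43, 0x82, 0x82, 0x47, 0xa1, 0x16]
t3 = [0x16, 0xa1, 0x47, 0x82, 0x82, 0x43, 0x43, 0x43]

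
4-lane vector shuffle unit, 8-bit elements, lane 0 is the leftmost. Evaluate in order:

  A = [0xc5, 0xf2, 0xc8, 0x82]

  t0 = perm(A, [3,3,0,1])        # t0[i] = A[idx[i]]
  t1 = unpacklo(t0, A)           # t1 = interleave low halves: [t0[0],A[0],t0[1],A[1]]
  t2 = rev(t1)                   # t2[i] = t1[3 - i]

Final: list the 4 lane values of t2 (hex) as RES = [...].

t0 = [0x82, 0x82, 0xc5, 0xf2]
t1 = [0x82, 0xc5, 0x82, 0xf2]
t2 = [0xf2, 0x82, 0xc5, 0x82]

RES = [ 0xf2  0x82  0xc5  0x82 ]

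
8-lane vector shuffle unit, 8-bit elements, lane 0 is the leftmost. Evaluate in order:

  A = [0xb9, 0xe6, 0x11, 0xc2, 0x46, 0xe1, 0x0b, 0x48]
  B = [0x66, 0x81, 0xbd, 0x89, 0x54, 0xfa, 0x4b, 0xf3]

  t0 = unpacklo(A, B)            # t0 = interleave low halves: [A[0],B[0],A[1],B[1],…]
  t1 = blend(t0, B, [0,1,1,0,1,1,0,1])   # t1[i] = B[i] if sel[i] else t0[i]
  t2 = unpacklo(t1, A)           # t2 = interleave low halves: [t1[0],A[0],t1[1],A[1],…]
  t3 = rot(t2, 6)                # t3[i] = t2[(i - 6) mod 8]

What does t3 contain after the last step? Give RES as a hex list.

RES = [ 0x81  0xe6  0xbd  0x11  0x81  0xc2  0xb9  0xb9 ]

t0 = [0xb9, 0x66, 0xe6, 0x81, 0x11, 0xbd, 0xc2, 0x89]
t1 = [0xb9, 0x81, 0xbd, 0x81, 0x54, 0xfa, 0xc2, 0xf3]
t2 = [0xb9, 0xb9, 0x81, 0xe6, 0xbd, 0x11, 0x81, 0xc2]
t3 = [0x81, 0xe6, 0xbd, 0x11, 0x81, 0xc2, 0xb9, 0xb9]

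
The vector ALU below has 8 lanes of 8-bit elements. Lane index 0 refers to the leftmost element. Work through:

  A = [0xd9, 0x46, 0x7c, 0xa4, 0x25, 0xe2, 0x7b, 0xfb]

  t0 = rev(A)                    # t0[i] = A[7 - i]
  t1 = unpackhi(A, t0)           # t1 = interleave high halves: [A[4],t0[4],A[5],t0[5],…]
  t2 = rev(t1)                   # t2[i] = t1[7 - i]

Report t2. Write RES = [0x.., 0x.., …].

  t0: fb 7b e2 25 a4 7c 46 d9
  t1: 25 a4 e2 7c 7b 46 fb d9
  t2: d9 fb 46 7b 7c e2 a4 25

RES = [0xd9, 0xfb, 0x46, 0x7b, 0x7c, 0xe2, 0xa4, 0x25]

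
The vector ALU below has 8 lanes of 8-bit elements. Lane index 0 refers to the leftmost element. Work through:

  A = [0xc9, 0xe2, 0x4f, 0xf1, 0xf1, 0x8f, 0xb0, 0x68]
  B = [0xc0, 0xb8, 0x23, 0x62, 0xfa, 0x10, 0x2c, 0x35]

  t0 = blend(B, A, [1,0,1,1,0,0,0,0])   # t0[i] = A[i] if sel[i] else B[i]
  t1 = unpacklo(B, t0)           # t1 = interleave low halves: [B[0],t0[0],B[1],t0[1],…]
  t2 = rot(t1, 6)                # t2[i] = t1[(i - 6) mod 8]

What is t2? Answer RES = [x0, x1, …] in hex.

RES = [0xb8, 0xb8, 0x23, 0x4f, 0x62, 0xf1, 0xc0, 0xc9]

  t0: c9 b8 4f f1 fa 10 2c 35
  t1: c0 c9 b8 b8 23 4f 62 f1
  t2: b8 b8 23 4f 62 f1 c0 c9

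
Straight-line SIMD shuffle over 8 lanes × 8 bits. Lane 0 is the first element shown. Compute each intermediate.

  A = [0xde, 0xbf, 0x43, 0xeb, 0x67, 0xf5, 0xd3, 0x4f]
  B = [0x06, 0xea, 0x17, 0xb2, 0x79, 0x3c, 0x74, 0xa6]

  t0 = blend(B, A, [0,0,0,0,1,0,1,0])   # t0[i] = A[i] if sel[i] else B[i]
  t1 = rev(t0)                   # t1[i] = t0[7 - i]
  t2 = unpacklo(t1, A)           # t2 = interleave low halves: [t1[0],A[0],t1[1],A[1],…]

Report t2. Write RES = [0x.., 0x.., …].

RES = [0xa6, 0xde, 0xd3, 0xbf, 0x3c, 0x43, 0x67, 0xeb]

t0 = [0x06, 0xea, 0x17, 0xb2, 0x67, 0x3c, 0xd3, 0xa6]
t1 = [0xa6, 0xd3, 0x3c, 0x67, 0xb2, 0x17, 0xea, 0x06]
t2 = [0xa6, 0xde, 0xd3, 0xbf, 0x3c, 0x43, 0x67, 0xeb]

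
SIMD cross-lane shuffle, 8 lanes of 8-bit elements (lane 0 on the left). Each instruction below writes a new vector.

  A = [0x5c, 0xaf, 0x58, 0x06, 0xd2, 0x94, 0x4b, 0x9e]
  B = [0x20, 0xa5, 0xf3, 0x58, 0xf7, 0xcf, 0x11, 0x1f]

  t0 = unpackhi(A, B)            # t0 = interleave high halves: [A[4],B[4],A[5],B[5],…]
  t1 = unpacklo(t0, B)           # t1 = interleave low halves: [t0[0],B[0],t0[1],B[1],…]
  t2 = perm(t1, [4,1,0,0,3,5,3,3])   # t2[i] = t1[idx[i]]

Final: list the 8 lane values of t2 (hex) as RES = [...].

RES = [0x94, 0x20, 0xd2, 0xd2, 0xa5, 0xf3, 0xa5, 0xa5]

→ t0 |d2|f7|94|cf|4b|11|9e|1f|
→ t1 |d2|20|f7|a5|94|f3|cf|58|
→ t2 |94|20|d2|d2|a5|f3|a5|a5|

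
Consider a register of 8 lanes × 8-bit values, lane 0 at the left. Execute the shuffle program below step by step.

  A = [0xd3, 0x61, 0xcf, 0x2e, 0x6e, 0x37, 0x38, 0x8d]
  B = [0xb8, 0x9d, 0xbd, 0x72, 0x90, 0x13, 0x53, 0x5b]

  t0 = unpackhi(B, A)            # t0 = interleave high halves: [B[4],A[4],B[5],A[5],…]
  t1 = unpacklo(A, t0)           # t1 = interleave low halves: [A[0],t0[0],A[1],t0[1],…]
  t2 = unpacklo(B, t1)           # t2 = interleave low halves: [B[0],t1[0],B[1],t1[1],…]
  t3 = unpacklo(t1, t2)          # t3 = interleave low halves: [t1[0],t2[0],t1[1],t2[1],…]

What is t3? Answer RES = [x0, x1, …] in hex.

t0 = [0x90, 0x6e, 0x13, 0x37, 0x53, 0x38, 0x5b, 0x8d]
t1 = [0xd3, 0x90, 0x61, 0x6e, 0xcf, 0x13, 0x2e, 0x37]
t2 = [0xb8, 0xd3, 0x9d, 0x90, 0xbd, 0x61, 0x72, 0x6e]
t3 = [0xd3, 0xb8, 0x90, 0xd3, 0x61, 0x9d, 0x6e, 0x90]

RES = [0xd3, 0xb8, 0x90, 0xd3, 0x61, 0x9d, 0x6e, 0x90]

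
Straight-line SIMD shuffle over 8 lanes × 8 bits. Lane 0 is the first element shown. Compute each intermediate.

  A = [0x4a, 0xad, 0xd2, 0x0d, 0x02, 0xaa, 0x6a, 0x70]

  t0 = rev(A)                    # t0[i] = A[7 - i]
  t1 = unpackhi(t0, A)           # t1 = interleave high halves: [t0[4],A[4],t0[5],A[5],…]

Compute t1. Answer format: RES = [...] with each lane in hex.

RES = [0x0d, 0x02, 0xd2, 0xaa, 0xad, 0x6a, 0x4a, 0x70]

t0 = [0x70, 0x6a, 0xaa, 0x02, 0x0d, 0xd2, 0xad, 0x4a]
t1 = [0x0d, 0x02, 0xd2, 0xaa, 0xad, 0x6a, 0x4a, 0x70]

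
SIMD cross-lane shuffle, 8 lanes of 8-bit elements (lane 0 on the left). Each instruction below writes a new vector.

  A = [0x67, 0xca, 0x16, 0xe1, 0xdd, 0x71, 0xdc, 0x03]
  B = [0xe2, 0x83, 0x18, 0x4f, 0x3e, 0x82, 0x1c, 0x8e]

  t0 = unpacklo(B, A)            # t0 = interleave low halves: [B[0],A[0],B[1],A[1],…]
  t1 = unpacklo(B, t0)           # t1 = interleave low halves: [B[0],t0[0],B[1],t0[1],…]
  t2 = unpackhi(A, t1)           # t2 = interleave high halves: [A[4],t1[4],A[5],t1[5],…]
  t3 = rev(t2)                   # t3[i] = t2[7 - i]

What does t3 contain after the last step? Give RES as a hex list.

t0 = [0xe2, 0x67, 0x83, 0xca, 0x18, 0x16, 0x4f, 0xe1]
t1 = [0xe2, 0xe2, 0x83, 0x67, 0x18, 0x83, 0x4f, 0xca]
t2 = [0xdd, 0x18, 0x71, 0x83, 0xdc, 0x4f, 0x03, 0xca]
t3 = [0xca, 0x03, 0x4f, 0xdc, 0x83, 0x71, 0x18, 0xdd]

RES = [0xca, 0x03, 0x4f, 0xdc, 0x83, 0x71, 0x18, 0xdd]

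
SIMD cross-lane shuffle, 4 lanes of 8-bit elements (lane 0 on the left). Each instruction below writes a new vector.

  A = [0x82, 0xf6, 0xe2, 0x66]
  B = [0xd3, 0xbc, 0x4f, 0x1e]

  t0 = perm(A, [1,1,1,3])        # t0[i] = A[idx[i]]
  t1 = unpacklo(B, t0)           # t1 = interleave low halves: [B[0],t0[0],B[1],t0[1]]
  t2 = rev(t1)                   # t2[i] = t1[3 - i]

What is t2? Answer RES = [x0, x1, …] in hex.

RES = [0xf6, 0xbc, 0xf6, 0xd3]

t0 = [0xf6, 0xf6, 0xf6, 0x66]
t1 = [0xd3, 0xf6, 0xbc, 0xf6]
t2 = [0xf6, 0xbc, 0xf6, 0xd3]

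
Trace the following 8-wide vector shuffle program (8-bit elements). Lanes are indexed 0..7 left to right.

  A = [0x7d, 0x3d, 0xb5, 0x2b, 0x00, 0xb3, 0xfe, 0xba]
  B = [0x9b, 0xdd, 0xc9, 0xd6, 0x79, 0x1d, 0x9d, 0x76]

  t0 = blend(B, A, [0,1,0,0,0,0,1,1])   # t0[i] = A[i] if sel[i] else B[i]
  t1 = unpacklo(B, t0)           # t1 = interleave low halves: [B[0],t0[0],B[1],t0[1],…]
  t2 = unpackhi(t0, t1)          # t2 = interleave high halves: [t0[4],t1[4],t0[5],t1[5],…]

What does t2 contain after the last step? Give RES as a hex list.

  t0: 9b 3d c9 d6 79 1d fe ba
  t1: 9b 9b dd 3d c9 c9 d6 d6
  t2: 79 c9 1d c9 fe d6 ba d6

RES = [ 0x79  0xc9  0x1d  0xc9  0xfe  0xd6  0xba  0xd6 ]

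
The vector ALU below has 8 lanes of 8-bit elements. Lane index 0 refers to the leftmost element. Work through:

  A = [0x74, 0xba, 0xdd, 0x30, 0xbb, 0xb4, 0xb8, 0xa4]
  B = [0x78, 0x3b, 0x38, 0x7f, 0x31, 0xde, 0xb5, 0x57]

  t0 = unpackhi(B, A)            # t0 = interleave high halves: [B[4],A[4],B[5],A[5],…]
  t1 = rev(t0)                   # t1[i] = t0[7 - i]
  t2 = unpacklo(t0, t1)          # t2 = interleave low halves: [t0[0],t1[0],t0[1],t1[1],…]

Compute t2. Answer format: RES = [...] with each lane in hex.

RES = [0x31, 0xa4, 0xbb, 0x57, 0xde, 0xb8, 0xb4, 0xb5]

→ t0 |31|bb|de|b4|b5|b8|57|a4|
→ t1 |a4|57|b8|b5|b4|de|bb|31|
→ t2 |31|a4|bb|57|de|b8|b4|b5|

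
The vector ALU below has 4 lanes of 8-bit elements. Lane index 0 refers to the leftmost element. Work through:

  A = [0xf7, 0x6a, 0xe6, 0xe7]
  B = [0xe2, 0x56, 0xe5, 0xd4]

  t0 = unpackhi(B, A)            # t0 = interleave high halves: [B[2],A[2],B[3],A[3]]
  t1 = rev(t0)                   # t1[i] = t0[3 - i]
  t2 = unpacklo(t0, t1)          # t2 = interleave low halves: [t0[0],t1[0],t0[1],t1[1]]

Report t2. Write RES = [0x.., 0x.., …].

→ t0 |e5|e6|d4|e7|
→ t1 |e7|d4|e6|e5|
→ t2 |e5|e7|e6|d4|

RES = [0xe5, 0xe7, 0xe6, 0xd4]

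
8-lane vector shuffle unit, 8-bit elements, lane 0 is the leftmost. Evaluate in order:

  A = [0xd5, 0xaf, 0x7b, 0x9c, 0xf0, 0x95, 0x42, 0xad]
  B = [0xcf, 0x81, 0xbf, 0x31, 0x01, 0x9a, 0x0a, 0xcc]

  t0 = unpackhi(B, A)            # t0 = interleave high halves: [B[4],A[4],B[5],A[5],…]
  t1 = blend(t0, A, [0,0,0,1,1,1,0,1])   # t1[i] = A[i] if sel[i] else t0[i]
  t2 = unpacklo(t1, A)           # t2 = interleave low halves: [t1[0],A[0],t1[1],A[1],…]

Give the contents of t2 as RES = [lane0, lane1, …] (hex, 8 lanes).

RES = [0x01, 0xd5, 0xf0, 0xaf, 0x9a, 0x7b, 0x9c, 0x9c]

t0 = [0x01, 0xf0, 0x9a, 0x95, 0x0a, 0x42, 0xcc, 0xad]
t1 = [0x01, 0xf0, 0x9a, 0x9c, 0xf0, 0x95, 0xcc, 0xad]
t2 = [0x01, 0xd5, 0xf0, 0xaf, 0x9a, 0x7b, 0x9c, 0x9c]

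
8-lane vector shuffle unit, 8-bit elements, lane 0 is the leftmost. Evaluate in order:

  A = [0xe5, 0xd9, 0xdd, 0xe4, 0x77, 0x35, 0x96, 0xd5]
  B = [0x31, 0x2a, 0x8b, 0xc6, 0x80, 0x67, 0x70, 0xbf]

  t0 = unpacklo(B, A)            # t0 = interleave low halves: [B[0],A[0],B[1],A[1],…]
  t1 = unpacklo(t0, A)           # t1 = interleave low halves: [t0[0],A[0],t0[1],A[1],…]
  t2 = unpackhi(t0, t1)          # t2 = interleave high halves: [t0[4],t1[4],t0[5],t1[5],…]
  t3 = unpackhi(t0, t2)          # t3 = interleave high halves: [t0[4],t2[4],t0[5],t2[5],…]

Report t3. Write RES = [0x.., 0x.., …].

t0 = [0x31, 0xe5, 0x2a, 0xd9, 0x8b, 0xdd, 0xc6, 0xe4]
t1 = [0x31, 0xe5, 0xe5, 0xd9, 0x2a, 0xdd, 0xd9, 0xe4]
t2 = [0x8b, 0x2a, 0xdd, 0xdd, 0xc6, 0xd9, 0xe4, 0xe4]
t3 = [0x8b, 0xc6, 0xdd, 0xd9, 0xc6, 0xe4, 0xe4, 0xe4]

RES = [0x8b, 0xc6, 0xdd, 0xd9, 0xc6, 0xe4, 0xe4, 0xe4]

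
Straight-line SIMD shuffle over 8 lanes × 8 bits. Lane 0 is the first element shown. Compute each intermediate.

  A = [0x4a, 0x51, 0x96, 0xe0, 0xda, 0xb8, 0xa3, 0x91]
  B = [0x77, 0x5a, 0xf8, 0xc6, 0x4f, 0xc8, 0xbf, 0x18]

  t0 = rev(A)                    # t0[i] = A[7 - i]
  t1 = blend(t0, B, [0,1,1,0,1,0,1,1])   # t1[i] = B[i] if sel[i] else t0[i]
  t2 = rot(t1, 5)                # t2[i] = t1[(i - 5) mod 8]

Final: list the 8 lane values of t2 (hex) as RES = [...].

RES = [0xda, 0x4f, 0x96, 0xbf, 0x18, 0x91, 0x5a, 0xf8]

→ t0 |91|a3|b8|da|e0|96|51|4a|
→ t1 |91|5a|f8|da|4f|96|bf|18|
→ t2 |da|4f|96|bf|18|91|5a|f8|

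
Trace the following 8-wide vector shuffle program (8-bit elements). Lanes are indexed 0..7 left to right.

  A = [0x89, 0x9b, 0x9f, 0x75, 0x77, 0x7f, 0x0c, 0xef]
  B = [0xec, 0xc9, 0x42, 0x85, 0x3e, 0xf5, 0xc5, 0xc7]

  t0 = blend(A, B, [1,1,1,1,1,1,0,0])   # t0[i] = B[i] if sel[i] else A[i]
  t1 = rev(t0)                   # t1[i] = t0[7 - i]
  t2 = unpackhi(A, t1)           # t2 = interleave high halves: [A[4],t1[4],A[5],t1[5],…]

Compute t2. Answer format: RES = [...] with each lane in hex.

  t0: ec c9 42 85 3e f5 0c ef
  t1: ef 0c f5 3e 85 42 c9 ec
  t2: 77 85 7f 42 0c c9 ef ec

RES = [0x77, 0x85, 0x7f, 0x42, 0x0c, 0xc9, 0xef, 0xec]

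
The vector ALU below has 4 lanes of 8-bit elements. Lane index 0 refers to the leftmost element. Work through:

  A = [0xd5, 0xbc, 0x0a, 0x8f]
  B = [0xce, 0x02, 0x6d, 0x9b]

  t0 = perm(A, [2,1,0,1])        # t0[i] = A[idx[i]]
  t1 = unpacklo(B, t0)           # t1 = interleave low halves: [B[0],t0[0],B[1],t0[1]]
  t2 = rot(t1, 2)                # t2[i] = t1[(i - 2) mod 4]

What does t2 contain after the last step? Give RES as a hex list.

  t0: 0a bc d5 bc
  t1: ce 0a 02 bc
  t2: 02 bc ce 0a

RES = [0x02, 0xbc, 0xce, 0x0a]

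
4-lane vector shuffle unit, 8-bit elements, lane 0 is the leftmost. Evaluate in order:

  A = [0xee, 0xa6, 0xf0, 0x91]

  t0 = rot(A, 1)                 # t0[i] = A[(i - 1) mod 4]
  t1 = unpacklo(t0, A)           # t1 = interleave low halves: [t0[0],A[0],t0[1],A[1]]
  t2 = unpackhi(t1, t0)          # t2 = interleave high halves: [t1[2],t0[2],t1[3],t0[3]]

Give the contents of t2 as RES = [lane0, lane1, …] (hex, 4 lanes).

t0 = [0x91, 0xee, 0xa6, 0xf0]
t1 = [0x91, 0xee, 0xee, 0xa6]
t2 = [0xee, 0xa6, 0xa6, 0xf0]

RES = [ 0xee  0xa6  0xa6  0xf0 ]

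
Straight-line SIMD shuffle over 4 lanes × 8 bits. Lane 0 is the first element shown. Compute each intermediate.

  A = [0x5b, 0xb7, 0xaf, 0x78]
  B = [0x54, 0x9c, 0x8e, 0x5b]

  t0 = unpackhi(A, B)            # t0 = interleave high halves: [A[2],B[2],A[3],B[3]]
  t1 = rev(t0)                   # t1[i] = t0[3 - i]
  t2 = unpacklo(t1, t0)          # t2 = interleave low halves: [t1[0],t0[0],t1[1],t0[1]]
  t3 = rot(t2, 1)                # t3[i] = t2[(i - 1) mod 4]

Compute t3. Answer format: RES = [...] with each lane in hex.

RES = [0x8e, 0x5b, 0xaf, 0x78]

t0 = [0xaf, 0x8e, 0x78, 0x5b]
t1 = [0x5b, 0x78, 0x8e, 0xaf]
t2 = [0x5b, 0xaf, 0x78, 0x8e]
t3 = [0x8e, 0x5b, 0xaf, 0x78]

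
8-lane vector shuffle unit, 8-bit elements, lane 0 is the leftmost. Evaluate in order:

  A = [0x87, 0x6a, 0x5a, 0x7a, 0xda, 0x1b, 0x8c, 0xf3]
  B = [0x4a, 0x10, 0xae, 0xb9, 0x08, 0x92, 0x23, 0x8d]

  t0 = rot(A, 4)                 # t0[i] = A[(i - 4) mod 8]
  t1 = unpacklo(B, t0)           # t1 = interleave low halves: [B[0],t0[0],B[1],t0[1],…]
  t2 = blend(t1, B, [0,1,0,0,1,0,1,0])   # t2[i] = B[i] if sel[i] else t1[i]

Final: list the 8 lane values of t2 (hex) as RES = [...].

  t0: da 1b 8c f3 87 6a 5a 7a
  t1: 4a da 10 1b ae 8c b9 f3
  t2: 4a 10 10 1b 08 8c 23 f3

RES = [ 0x4a  0x10  0x10  0x1b  0x08  0x8c  0x23  0xf3 ]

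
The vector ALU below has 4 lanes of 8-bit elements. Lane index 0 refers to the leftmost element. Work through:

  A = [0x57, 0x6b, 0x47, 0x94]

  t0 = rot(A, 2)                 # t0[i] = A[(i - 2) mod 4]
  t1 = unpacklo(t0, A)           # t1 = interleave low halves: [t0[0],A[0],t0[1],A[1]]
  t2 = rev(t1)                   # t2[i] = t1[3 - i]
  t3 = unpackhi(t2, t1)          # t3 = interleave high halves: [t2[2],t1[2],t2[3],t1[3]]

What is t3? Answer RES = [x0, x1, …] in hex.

RES = [ 0x57  0x94  0x47  0x6b ]

t0 = [0x47, 0x94, 0x57, 0x6b]
t1 = [0x47, 0x57, 0x94, 0x6b]
t2 = [0x6b, 0x94, 0x57, 0x47]
t3 = [0x57, 0x94, 0x47, 0x6b]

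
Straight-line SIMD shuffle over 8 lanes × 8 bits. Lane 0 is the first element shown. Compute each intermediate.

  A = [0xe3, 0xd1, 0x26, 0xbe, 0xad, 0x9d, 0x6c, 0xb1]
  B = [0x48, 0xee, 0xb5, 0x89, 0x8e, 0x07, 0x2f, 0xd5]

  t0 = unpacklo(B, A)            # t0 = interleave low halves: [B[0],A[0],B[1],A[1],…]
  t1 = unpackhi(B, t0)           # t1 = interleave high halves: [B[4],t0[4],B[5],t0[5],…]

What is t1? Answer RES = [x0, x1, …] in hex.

RES = [ 0x8e  0xb5  0x07  0x26  0x2f  0x89  0xd5  0xbe ]

t0 = [0x48, 0xe3, 0xee, 0xd1, 0xb5, 0x26, 0x89, 0xbe]
t1 = [0x8e, 0xb5, 0x07, 0x26, 0x2f, 0x89, 0xd5, 0xbe]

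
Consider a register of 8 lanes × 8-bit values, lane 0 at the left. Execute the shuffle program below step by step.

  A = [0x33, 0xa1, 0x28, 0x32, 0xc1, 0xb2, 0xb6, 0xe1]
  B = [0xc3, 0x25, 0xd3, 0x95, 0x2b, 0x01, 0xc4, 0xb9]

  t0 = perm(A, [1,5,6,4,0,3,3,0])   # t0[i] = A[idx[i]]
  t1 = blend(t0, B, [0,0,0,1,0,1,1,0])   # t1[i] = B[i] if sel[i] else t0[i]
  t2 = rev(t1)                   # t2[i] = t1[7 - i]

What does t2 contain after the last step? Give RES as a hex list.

  t0: a1 b2 b6 c1 33 32 32 33
  t1: a1 b2 b6 95 33 01 c4 33
  t2: 33 c4 01 33 95 b6 b2 a1

RES = [0x33, 0xc4, 0x01, 0x33, 0x95, 0xb6, 0xb2, 0xa1]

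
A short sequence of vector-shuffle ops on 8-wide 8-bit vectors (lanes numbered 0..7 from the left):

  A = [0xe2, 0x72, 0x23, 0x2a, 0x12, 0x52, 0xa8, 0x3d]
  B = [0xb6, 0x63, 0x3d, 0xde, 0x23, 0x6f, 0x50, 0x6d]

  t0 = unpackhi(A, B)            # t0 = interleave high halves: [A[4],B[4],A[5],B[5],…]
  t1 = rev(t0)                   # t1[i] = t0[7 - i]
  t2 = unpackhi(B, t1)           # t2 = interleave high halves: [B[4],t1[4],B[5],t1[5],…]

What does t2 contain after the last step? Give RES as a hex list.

RES = [ 0x23  0x6f  0x6f  0x52  0x50  0x23  0x6d  0x12 ]

→ t0 |12|23|52|6f|a8|50|3d|6d|
→ t1 |6d|3d|50|a8|6f|52|23|12|
→ t2 |23|6f|6f|52|50|23|6d|12|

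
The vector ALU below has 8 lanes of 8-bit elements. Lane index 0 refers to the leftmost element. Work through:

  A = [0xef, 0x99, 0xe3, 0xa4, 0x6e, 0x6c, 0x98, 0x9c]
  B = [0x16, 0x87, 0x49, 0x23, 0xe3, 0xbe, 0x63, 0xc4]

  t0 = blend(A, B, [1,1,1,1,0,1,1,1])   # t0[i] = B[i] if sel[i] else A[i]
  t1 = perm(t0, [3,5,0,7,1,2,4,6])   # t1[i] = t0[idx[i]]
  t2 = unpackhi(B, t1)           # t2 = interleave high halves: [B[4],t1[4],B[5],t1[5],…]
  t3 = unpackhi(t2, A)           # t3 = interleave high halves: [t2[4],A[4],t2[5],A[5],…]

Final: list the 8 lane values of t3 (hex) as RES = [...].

→ t0 |16|87|49|23|6e|be|63|c4|
→ t1 |23|be|16|c4|87|49|6e|63|
→ t2 |e3|87|be|49|63|6e|c4|63|
→ t3 |63|6e|6e|6c|c4|98|63|9c|

RES = [ 0x63  0x6e  0x6e  0x6c  0xc4  0x98  0x63  0x9c ]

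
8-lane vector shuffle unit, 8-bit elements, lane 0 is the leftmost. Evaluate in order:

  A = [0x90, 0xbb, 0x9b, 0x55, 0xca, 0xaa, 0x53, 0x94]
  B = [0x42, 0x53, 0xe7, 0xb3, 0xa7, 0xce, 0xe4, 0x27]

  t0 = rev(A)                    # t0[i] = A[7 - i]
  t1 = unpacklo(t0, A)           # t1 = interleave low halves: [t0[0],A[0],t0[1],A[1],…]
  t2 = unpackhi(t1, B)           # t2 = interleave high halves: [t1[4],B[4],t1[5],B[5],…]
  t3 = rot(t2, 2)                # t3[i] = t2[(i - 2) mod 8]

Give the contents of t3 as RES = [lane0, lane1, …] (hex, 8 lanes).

RES = [ 0x55  0x27  0xaa  0xa7  0x9b  0xce  0xca  0xe4 ]

  t0: 94 53 aa ca 55 9b bb 90
  t1: 94 90 53 bb aa 9b ca 55
  t2: aa a7 9b ce ca e4 55 27
  t3: 55 27 aa a7 9b ce ca e4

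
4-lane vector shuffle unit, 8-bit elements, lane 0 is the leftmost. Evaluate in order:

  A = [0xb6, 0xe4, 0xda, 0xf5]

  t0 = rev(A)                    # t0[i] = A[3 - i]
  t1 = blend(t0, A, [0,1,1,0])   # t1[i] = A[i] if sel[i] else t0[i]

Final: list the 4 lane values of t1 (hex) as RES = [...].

t0 = [0xf5, 0xda, 0xe4, 0xb6]
t1 = [0xf5, 0xe4, 0xda, 0xb6]

RES = [0xf5, 0xe4, 0xda, 0xb6]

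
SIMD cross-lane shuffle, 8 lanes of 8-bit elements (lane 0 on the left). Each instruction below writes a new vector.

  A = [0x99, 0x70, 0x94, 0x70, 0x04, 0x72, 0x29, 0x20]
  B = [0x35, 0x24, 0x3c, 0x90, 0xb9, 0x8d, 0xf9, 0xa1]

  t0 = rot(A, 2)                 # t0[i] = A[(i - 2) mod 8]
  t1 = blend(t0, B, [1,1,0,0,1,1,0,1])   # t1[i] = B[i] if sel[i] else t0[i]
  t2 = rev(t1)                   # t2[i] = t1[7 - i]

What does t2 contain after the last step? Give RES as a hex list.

t0 = [0x29, 0x20, 0x99, 0x70, 0x94, 0x70, 0x04, 0x72]
t1 = [0x35, 0x24, 0x99, 0x70, 0xb9, 0x8d, 0x04, 0xa1]
t2 = [0xa1, 0x04, 0x8d, 0xb9, 0x70, 0x99, 0x24, 0x35]

RES = [0xa1, 0x04, 0x8d, 0xb9, 0x70, 0x99, 0x24, 0x35]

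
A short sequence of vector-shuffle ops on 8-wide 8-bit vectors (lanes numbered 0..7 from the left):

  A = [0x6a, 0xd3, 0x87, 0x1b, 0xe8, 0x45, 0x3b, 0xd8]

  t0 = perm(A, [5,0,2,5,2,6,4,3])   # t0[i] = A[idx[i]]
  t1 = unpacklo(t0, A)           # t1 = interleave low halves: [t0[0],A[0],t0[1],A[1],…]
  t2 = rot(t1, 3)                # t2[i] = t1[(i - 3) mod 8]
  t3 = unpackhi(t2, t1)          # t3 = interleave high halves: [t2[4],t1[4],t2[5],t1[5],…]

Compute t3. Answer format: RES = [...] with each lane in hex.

RES = [0x6a, 0x87, 0x6a, 0x87, 0xd3, 0x45, 0x87, 0x1b]

  t0: 45 6a 87 45 87 3b e8 1b
  t1: 45 6a 6a d3 87 87 45 1b
  t2: 87 45 1b 45 6a 6a d3 87
  t3: 6a 87 6a 87 d3 45 87 1b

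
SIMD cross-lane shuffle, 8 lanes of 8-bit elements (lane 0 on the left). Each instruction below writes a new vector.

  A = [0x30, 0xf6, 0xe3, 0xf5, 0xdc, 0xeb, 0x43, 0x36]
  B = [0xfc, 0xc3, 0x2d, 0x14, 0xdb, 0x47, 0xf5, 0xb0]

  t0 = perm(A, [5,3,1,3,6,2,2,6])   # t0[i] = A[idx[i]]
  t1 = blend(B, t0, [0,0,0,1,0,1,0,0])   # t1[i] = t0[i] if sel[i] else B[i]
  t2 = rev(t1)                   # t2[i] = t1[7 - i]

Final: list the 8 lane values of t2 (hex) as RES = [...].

→ t0 |eb|f5|f6|f5|43|e3|e3|43|
→ t1 |fc|c3|2d|f5|db|e3|f5|b0|
→ t2 |b0|f5|e3|db|f5|2d|c3|fc|

RES = [ 0xb0  0xf5  0xe3  0xdb  0xf5  0x2d  0xc3  0xfc ]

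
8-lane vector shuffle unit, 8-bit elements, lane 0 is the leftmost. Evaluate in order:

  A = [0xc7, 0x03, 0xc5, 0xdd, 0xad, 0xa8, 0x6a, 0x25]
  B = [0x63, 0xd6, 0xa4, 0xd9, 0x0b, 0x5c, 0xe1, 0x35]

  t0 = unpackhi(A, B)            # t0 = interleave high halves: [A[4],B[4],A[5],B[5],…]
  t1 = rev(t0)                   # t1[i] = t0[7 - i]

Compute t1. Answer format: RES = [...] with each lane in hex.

  t0: ad 0b a8 5c 6a e1 25 35
  t1: 35 25 e1 6a 5c a8 0b ad

RES = [ 0x35  0x25  0xe1  0x6a  0x5c  0xa8  0x0b  0xad ]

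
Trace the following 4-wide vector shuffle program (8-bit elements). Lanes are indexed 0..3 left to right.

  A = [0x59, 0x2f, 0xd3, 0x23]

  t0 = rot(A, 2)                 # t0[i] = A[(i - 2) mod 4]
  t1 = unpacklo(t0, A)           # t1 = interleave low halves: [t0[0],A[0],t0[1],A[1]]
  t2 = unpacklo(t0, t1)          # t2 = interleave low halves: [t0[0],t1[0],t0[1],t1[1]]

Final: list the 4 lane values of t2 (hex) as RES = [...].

t0 = [0xd3, 0x23, 0x59, 0x2f]
t1 = [0xd3, 0x59, 0x23, 0x2f]
t2 = [0xd3, 0xd3, 0x23, 0x59]

RES = [ 0xd3  0xd3  0x23  0x59 ]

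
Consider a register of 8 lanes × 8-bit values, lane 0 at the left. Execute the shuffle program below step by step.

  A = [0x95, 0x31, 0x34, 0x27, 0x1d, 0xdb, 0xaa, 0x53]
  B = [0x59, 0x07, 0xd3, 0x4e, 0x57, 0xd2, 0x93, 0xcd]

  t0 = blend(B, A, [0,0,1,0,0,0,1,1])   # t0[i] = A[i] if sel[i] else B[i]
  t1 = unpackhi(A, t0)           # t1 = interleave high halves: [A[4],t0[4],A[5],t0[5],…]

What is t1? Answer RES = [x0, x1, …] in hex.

  t0: 59 07 34 4e 57 d2 aa 53
  t1: 1d 57 db d2 aa aa 53 53

RES = [ 0x1d  0x57  0xdb  0xd2  0xaa  0xaa  0x53  0x53 ]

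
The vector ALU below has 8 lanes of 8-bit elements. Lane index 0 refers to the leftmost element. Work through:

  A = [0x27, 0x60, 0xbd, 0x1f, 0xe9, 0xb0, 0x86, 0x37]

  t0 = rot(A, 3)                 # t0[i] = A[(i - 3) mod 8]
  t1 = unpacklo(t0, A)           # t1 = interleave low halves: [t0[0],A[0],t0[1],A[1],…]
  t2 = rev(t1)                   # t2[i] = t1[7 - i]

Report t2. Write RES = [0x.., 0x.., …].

t0 = [0xb0, 0x86, 0x37, 0x27, 0x60, 0xbd, 0x1f, 0xe9]
t1 = [0xb0, 0x27, 0x86, 0x60, 0x37, 0xbd, 0x27, 0x1f]
t2 = [0x1f, 0x27, 0xbd, 0x37, 0x60, 0x86, 0x27, 0xb0]

RES = [ 0x1f  0x27  0xbd  0x37  0x60  0x86  0x27  0xb0 ]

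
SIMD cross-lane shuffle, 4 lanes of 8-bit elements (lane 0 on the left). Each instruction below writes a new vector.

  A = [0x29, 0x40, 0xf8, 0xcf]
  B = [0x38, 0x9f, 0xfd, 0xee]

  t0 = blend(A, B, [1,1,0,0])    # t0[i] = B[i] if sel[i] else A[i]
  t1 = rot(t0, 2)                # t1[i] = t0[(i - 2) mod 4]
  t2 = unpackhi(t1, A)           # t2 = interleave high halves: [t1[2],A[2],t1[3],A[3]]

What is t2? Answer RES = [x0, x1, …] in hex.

RES = [ 0x38  0xf8  0x9f  0xcf ]

  t0: 38 9f f8 cf
  t1: f8 cf 38 9f
  t2: 38 f8 9f cf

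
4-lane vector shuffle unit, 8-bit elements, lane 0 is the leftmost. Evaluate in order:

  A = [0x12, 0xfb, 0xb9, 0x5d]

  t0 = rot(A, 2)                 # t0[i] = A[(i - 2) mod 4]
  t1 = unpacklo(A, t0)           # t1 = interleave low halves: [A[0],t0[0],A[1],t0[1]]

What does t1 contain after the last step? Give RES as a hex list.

→ t0 |b9|5d|12|fb|
→ t1 |12|b9|fb|5d|

RES = [ 0x12  0xb9  0xfb  0x5d ]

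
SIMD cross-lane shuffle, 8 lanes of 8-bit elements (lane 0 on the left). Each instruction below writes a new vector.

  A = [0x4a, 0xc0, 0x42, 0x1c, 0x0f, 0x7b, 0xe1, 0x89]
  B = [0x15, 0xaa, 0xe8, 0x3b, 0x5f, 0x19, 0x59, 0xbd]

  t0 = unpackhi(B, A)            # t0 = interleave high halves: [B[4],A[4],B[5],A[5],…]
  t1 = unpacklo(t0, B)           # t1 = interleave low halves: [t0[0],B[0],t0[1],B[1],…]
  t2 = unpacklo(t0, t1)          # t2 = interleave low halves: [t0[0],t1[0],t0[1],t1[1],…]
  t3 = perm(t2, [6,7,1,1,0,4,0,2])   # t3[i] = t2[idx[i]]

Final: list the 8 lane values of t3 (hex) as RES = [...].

RES = [ 0x7b  0xaa  0x5f  0x5f  0x5f  0x19  0x5f  0x0f ]

  t0: 5f 0f 19 7b 59 e1 bd 89
  t1: 5f 15 0f aa 19 e8 7b 3b
  t2: 5f 5f 0f 15 19 0f 7b aa
  t3: 7b aa 5f 5f 5f 19 5f 0f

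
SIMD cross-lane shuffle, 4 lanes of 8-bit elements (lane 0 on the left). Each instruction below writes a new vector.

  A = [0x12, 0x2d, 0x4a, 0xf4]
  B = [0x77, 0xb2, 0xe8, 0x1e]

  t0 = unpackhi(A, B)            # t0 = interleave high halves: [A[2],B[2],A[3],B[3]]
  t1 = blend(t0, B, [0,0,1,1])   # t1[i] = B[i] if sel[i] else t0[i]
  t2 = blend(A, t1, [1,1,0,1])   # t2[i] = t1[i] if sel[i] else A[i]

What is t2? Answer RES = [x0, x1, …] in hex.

  t0: 4a e8 f4 1e
  t1: 4a e8 e8 1e
  t2: 4a e8 4a 1e

RES = [ 0x4a  0xe8  0x4a  0x1e ]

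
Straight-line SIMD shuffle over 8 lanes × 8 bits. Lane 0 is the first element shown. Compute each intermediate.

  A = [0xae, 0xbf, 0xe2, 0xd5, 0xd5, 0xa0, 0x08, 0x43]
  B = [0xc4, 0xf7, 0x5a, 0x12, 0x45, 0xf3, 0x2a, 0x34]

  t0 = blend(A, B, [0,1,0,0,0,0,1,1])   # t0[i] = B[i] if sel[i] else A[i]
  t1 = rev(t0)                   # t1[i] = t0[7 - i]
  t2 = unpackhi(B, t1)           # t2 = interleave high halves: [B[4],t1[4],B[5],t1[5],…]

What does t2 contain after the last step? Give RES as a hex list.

  t0: ae f7 e2 d5 d5 a0 2a 34
  t1: 34 2a a0 d5 d5 e2 f7 ae
  t2: 45 d5 f3 e2 2a f7 34 ae

RES = [ 0x45  0xd5  0xf3  0xe2  0x2a  0xf7  0x34  0xae ]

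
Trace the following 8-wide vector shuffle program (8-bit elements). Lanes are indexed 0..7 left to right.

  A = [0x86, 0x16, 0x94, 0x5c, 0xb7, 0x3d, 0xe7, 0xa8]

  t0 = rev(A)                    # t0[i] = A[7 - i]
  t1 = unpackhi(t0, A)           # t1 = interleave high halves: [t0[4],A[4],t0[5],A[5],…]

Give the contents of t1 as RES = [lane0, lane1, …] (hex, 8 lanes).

t0 = [0xa8, 0xe7, 0x3d, 0xb7, 0x5c, 0x94, 0x16, 0x86]
t1 = [0x5c, 0xb7, 0x94, 0x3d, 0x16, 0xe7, 0x86, 0xa8]

RES = [0x5c, 0xb7, 0x94, 0x3d, 0x16, 0xe7, 0x86, 0xa8]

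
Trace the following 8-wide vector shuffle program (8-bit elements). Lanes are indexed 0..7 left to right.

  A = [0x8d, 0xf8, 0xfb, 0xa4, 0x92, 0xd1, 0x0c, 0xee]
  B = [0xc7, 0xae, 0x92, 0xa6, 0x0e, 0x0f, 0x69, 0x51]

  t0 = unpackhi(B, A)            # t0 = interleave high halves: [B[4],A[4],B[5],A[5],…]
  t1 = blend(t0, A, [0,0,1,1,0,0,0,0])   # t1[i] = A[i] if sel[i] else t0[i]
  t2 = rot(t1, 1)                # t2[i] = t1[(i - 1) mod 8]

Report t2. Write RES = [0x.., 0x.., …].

→ t0 |0e|92|0f|d1|69|0c|51|ee|
→ t1 |0e|92|fb|a4|69|0c|51|ee|
→ t2 |ee|0e|92|fb|a4|69|0c|51|

RES = [ 0xee  0x0e  0x92  0xfb  0xa4  0x69  0x0c  0x51 ]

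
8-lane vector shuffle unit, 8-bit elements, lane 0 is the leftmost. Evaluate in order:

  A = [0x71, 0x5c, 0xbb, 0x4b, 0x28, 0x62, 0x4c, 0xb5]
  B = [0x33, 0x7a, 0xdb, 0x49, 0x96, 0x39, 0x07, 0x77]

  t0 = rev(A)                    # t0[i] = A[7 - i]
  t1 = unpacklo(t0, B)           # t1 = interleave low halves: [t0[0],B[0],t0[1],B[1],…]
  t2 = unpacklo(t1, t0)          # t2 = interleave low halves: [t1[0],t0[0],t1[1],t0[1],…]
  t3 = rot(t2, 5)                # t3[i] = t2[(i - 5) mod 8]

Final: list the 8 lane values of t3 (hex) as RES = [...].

RES = [0x4c, 0x4c, 0x62, 0x7a, 0x28, 0xb5, 0xb5, 0x33]

→ t0 |b5|4c|62|28|4b|bb|5c|71|
→ t1 |b5|33|4c|7a|62|db|28|49|
→ t2 |b5|b5|33|4c|4c|62|7a|28|
→ t3 |4c|4c|62|7a|28|b5|b5|33|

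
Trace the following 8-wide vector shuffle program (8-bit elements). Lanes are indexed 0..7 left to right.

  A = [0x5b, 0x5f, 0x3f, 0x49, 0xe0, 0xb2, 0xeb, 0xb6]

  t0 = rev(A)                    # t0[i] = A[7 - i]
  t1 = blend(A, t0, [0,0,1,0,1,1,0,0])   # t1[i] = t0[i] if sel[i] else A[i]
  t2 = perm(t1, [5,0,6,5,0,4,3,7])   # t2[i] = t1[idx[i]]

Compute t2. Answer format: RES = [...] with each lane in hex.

→ t0 |b6|eb|b2|e0|49|3f|5f|5b|
→ t1 |5b|5f|b2|49|49|3f|eb|b6|
→ t2 |3f|5b|eb|3f|5b|49|49|b6|

RES = [0x3f, 0x5b, 0xeb, 0x3f, 0x5b, 0x49, 0x49, 0xb6]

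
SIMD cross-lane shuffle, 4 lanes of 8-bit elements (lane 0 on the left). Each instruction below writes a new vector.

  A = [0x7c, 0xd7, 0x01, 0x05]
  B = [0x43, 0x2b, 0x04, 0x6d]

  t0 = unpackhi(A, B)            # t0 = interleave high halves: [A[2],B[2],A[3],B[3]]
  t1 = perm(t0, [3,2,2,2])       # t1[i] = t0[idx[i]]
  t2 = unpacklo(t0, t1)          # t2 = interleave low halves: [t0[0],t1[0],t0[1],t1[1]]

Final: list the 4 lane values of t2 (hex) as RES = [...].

RES = [0x01, 0x6d, 0x04, 0x05]

t0 = [0x01, 0x04, 0x05, 0x6d]
t1 = [0x6d, 0x05, 0x05, 0x05]
t2 = [0x01, 0x6d, 0x04, 0x05]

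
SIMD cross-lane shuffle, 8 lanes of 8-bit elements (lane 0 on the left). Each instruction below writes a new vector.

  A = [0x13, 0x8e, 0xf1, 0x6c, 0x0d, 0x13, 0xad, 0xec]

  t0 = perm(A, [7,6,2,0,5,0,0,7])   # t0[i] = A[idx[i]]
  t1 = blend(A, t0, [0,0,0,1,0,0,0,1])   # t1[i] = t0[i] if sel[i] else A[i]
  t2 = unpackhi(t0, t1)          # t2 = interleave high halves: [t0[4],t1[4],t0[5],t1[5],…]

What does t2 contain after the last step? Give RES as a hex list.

→ t0 |ec|ad|f1|13|13|13|13|ec|
→ t1 |13|8e|f1|13|0d|13|ad|ec|
→ t2 |13|0d|13|13|13|ad|ec|ec|

RES = [0x13, 0x0d, 0x13, 0x13, 0x13, 0xad, 0xec, 0xec]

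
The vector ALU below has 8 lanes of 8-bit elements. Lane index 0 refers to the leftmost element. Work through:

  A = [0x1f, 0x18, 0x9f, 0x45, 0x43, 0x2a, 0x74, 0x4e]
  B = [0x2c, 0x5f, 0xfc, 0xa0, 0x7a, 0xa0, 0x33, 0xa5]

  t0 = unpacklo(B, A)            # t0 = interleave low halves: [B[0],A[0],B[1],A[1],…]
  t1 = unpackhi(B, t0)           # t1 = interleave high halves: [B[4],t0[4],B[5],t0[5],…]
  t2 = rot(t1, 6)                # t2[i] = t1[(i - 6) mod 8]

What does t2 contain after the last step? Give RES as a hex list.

→ t0 |2c|1f|5f|18|fc|9f|a0|45|
→ t1 |7a|fc|a0|9f|33|a0|a5|45|
→ t2 |a0|9f|33|a0|a5|45|7a|fc|

RES = [ 0xa0  0x9f  0x33  0xa0  0xa5  0x45  0x7a  0xfc ]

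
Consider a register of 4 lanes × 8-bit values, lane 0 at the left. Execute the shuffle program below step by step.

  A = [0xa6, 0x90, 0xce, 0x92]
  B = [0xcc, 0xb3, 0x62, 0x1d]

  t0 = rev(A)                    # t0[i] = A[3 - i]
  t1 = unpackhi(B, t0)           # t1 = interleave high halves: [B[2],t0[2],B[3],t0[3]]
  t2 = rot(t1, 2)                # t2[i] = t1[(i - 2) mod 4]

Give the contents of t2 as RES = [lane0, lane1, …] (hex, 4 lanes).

→ t0 |92|ce|90|a6|
→ t1 |62|90|1d|a6|
→ t2 |1d|a6|62|90|

RES = [0x1d, 0xa6, 0x62, 0x90]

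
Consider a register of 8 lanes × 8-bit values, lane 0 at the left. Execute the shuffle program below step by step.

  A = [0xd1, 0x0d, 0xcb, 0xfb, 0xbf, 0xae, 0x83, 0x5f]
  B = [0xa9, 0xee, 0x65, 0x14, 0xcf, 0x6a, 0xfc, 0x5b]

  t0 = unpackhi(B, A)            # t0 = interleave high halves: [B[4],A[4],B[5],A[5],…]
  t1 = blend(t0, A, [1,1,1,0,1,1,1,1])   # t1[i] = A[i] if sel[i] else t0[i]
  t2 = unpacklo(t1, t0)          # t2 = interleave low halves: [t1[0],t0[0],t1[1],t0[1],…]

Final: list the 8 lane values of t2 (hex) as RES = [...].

RES = [0xd1, 0xcf, 0x0d, 0xbf, 0xcb, 0x6a, 0xae, 0xae]

  t0: cf bf 6a ae fc 83 5b 5f
  t1: d1 0d cb ae bf ae 83 5f
  t2: d1 cf 0d bf cb 6a ae ae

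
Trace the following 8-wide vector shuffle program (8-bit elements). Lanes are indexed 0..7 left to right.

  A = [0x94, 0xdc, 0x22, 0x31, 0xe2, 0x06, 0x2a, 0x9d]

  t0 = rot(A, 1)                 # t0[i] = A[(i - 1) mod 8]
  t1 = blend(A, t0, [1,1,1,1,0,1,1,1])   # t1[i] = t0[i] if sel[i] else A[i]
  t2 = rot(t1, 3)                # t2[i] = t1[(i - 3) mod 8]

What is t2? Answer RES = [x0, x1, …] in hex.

RES = [0xe2, 0x06, 0x2a, 0x9d, 0x94, 0xdc, 0x22, 0xe2]

  t0: 9d 94 dc 22 31 e2 06 2a
  t1: 9d 94 dc 22 e2 e2 06 2a
  t2: e2 06 2a 9d 94 dc 22 e2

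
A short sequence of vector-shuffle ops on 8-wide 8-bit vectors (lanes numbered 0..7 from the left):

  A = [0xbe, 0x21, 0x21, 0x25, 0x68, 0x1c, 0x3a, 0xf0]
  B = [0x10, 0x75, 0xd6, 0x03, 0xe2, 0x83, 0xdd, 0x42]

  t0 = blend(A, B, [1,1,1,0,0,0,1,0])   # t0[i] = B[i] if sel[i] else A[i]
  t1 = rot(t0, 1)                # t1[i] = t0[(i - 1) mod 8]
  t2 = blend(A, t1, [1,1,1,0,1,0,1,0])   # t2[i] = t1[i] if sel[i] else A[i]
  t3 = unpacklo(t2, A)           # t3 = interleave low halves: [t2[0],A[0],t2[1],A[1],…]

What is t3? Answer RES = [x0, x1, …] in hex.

RES = [ 0xf0  0xbe  0x10  0x21  0x75  0x21  0x25  0x25 ]

→ t0 |10|75|d6|25|68|1c|dd|f0|
→ t1 |f0|10|75|d6|25|68|1c|dd|
→ t2 |f0|10|75|25|25|1c|1c|f0|
→ t3 |f0|be|10|21|75|21|25|25|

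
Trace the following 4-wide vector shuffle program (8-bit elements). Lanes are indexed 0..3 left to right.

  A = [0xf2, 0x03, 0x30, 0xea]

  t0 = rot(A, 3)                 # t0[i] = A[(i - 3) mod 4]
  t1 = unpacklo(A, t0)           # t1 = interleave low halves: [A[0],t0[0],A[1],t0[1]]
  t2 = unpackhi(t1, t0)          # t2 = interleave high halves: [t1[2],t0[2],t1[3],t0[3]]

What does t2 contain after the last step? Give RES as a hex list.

RES = [ 0x03  0xea  0x30  0xf2 ]

  t0: 03 30 ea f2
  t1: f2 03 03 30
  t2: 03 ea 30 f2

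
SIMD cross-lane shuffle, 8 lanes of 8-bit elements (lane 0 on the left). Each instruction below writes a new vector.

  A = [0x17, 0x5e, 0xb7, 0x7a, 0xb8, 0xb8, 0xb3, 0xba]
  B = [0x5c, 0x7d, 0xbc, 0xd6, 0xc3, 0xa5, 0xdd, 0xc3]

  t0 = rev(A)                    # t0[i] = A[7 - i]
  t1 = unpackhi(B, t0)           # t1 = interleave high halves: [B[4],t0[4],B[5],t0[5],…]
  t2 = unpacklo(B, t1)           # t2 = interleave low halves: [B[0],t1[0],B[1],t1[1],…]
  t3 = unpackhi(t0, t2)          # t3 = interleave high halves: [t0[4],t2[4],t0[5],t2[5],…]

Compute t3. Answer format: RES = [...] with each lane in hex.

RES = [ 0x7a  0xbc  0xb7  0xa5  0x5e  0xd6  0x17  0xb7 ]

→ t0 |ba|b3|b8|b8|7a|b7|5e|17|
→ t1 |c3|7a|a5|b7|dd|5e|c3|17|
→ t2 |5c|c3|7d|7a|bc|a5|d6|b7|
→ t3 |7a|bc|b7|a5|5e|d6|17|b7|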